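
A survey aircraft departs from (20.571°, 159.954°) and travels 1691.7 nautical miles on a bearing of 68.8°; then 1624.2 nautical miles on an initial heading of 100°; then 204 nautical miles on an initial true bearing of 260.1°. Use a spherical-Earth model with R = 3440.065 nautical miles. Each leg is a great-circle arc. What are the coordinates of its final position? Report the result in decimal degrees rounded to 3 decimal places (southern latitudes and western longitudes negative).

latitude 19.775°, longitude -145.150°

Apply the spherical direct solution leg by leg, carrying full precision between legs.
Leg 1: from (20.571°, 159.954°), δ = 1691.7/3440.065 = 0.491764 rad, θ = 68.8° → φ = 28.008°, λ = -170.137°.
Leg 2: from (28.008°, -170.137°), δ = 1624.2/3440.065 = 0.472142 rad, θ = 100° → φ = 20.395°, λ = -141.592°.
Leg 3: from (20.395°, -141.592°), δ = 204/3440.065 = 0.059301 rad, θ = 260.1° → φ = 19.775°, λ = -145.150°.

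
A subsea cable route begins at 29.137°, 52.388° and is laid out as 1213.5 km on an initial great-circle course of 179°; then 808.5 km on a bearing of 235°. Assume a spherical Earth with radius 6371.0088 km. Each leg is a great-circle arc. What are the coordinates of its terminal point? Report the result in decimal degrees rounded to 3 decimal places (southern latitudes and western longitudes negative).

Apply the spherical direct solution leg by leg, carrying full precision between legs.
Leg 1: from (29.137°, 52.388°), δ = 1213.5/6371.0088 = 0.190472 rad, θ = 179° → φ = 18.225°, λ = 52.587°.
Leg 2: from (18.225°, 52.587°), δ = 808.5/6371.0088 = 0.126903 rad, θ = 235° → φ = 13.963°, λ = 46.455°.

latitude 13.963°, longitude 46.455°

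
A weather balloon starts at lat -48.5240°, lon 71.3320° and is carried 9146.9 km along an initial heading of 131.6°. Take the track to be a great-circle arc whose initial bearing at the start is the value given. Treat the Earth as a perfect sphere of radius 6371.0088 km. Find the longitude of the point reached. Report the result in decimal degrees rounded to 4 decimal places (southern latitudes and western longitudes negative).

longitude -170.0855°

The arc subtends δ = 9146.9/6371.0088 = 1.435707 rad at the centre.
Start latitude φ₁ = -0.846904 rad; initial bearing θ = 2.296853 rad.
Applying the spherical law of cosines for sides, sin φ₂ = sin φ₁ cos δ + cos φ₁ sin δ cos θ = -0.536622, so φ₂ = -32.4540°.
Then Δλ = atan2(0.490759, -0.267376) = 2.069655 rad, from sin θ sin δ cos φ₁ over cos δ − sin φ₁ sin φ₂.
λ₂ = 71.3320° + 118.5825° = 189.9145°, normalized to (−180°, 180°] → -170.0855°.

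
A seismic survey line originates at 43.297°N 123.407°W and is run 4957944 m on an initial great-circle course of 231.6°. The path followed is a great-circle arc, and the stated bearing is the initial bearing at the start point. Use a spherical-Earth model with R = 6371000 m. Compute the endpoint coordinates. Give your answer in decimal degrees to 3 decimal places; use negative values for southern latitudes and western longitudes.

latitude 9.848°, longitude -157.351°

The arc subtends δ = 4957944/6371000 = 0.778205 rad at the centre.
With φ₁ = 43.297° = 0.755675 rad and θ = 231.6° = 4.042183 rad:
sin φ₂ = sin φ₁ cos δ + cos φ₁ sin δ cos θ = (0.685780)(0.712175) + (0.727809)(0.702002)(-0.621148) = 0.171037
φ₂ = asin(0.171037) = 0.171882 rad = 9.848°.
Δλ = atan2( sin θ sin δ cos φ₁ , cos δ − sin φ₁ sin φ₂ ) = atan2(-0.400407, 0.594881) = -0.592435 rad = -33.944°.
Hence λ₂ = -123.407° + -33.944° = -157.351°.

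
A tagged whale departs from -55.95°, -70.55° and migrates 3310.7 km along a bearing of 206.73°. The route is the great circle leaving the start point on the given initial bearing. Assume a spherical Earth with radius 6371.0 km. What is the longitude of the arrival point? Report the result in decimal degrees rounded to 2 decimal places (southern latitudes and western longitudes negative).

longitude -132.60°

δ = 3310.7/6371 = 0.519652 rad (29.7738°).
With φ₁ = -55.95° = -0.976512 rad and θ = 206.73° = 3.608119 rad:
Destination latitude: φ₂ = arcsin( sin φ₁ cos δ + cos φ₁ sin δ cos θ ) = arcsin(-0.967504) = -75.35°.
Δλ = atan2( sin θ sin δ cos φ₁ , cos δ − sin φ₁ sin φ₂ ) = atan2(-0.125060, 0.066368) = -1.082899 rad = -62.05°.
Hence λ₂ = -70.55° + -62.05° = -132.60°.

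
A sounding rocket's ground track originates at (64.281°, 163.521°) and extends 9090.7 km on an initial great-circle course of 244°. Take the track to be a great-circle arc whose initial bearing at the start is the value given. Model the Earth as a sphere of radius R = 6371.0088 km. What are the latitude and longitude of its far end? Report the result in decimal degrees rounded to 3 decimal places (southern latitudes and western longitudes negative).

The arc subtends δ = 9090.7/6371.0088 = 1.426885 rad at the centre.
With φ₁ = 64.281° = 1.121915 rad and θ = 244° = 4.258603 rad:
sin φ₂ = sin φ₁ cos δ + cos φ₁ sin δ cos θ = (0.900933)(0.143415) + (0.433958)(0.989663)(-0.438371) = -0.059061
φ₂ = asin(-0.059061) = -0.059096 rad = -3.386°.
Δλ = atan2( sin θ sin δ cos φ₁ , cos δ − sin φ₁ sin φ₂ ) = atan2(-0.386007, 0.196625) = -1.099672 rad = -63.007°.
λ₂ = 163.521° + -63.007° = 100.514°.

latitude -3.386°, longitude 100.514°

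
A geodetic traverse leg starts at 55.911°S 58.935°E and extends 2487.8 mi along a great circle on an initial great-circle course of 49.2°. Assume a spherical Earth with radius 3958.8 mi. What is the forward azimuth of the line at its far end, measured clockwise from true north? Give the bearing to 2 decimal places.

The arc subtends δ = 2487.8/3958.8 = 0.628423 rad at the centre.
With φ₁ = -55.911° = -0.975831 rad and θ = 49.2° = 0.858702 rad:
Destination latitude: φ₂ = arcsin( sin φ₁ cos δ + cos φ₁ sin δ cos θ ) = arcsin(-0.454656) = -27.043°.
Then Δλ = atan2(0.249422, 0.432424) = 0.523185 rad, from sin θ sin δ cos φ₁ over cos δ − sin φ₁ sin φ₂.
λ₂ = 58.935° + 29.976° = 88.911°.
The forward bearing on arrival equals the back-azimuth from the destination plus 180°.
Back-azimuth from P₂ (-27.04°, 88.91°) to P₁ (-55.91°, 58.94°), with Δλ' = λ₁ − λ₂ = -29.98°: atan2( sin Δλ' cos φ₁ , cos φ₂ sin φ₁ − sin φ₂ cos φ₁ cos Δλ' ) = 208.45°.
Final bearing = (208.45° + 180°) mod 360° = 28.45°.

final bearing 28.45°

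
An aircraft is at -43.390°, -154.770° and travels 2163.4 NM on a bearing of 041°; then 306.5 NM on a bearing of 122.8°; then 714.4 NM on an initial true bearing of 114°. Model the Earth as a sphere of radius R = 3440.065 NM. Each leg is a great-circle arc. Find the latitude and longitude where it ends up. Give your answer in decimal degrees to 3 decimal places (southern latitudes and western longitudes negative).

latitude -20.696°, longitude -115.307°

Apply the spherical direct solution leg by leg, carrying full precision between legs.
Leg 1: from (-43.390°, -154.770°), δ = 2163.4/3440.065 = 0.628883 rad, θ = 41° → φ = -13.469°, λ = -131.389°.
Leg 2: from (-13.469°, -131.389°), δ = 306.5/3440.065 = 0.089097 rad, θ = 122.8° → φ = -16.193°, λ = -126.923°.
Leg 3: from (-16.193°, -126.923°), δ = 714.4/3440.065 = 0.207670 rad, θ = 114° → φ = -20.696°, λ = -115.307°.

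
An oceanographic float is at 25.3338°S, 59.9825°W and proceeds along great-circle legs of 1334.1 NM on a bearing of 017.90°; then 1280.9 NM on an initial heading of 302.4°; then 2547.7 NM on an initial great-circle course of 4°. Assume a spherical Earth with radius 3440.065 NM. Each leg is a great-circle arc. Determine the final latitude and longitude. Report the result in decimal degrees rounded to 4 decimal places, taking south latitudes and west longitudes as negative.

Apply the spherical direct solution leg by leg, carrying full precision between legs.
Leg 1: from (-25.3338°, -59.9825°), δ = 1334.1/3440.065 = 0.387812 rad, θ = 17.9° → φ = -4.0636°, λ = -53.2910°.
Leg 2: from (-4.0636°, -53.2910°), δ = 1280.9/3440.065 = 0.372348 rad, θ = 302.4° → φ = 7.3793°, λ = -71.3342°.
Leg 3: from (7.3793°, -71.3342°), δ = 2547.7/3440.065 = 0.740596 rad, θ = 4° → φ = 49.6678°, λ = -67.1639°.

latitude 49.6678°, longitude -67.1639°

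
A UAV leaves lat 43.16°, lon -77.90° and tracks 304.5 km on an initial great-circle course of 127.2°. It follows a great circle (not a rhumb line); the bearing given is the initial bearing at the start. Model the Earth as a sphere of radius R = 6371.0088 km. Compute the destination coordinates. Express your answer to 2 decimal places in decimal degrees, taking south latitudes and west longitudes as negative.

latitude 41.47°, longitude -74.99°

Angular distance δ = d/R = 304.5 / 6371.0088 = 0.047795 rad.
With φ₁ = 43.16° = 0.753284 rad and θ = 127.2° = 2.220059 rad:
Destination latitude: φ₂ = arcsin( sin φ₁ cos δ + cos φ₁ sin δ cos θ ) = arcsin(0.662186) = 41.47°.
For the longitude increment, Δλ = atan2( sin θ sin δ cos φ₁, cos δ − sin φ₁ sin φ₂ ) = atan2(0.027759, 0.545897) = 2.91°.
Hence λ₂ = -77.90° + 2.91° = -74.99°.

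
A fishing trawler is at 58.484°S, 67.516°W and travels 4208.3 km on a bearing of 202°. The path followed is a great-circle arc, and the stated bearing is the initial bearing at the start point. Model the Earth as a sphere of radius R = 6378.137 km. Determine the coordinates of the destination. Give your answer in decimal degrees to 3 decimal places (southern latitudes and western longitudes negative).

The arc subtends δ = 4208.3/6378.137 = 0.659801 rad at the centre.
Converting: φ₁ = -1.020738 rad, θ = 3.525565 rad.
Destination latitude: φ₂ = arcsin( sin φ₁ cos δ + cos φ₁ sin δ cos θ ) = arcsin(-0.970653) = -76.085°.
For the longitude increment, Δλ = atan2( sin θ sin δ cos φ₁, cos δ − sin φ₁ sin φ₂ ) = atan2(-0.120030, -0.037362) = -107.290°.
Hence λ₂ = -67.516° + -107.290° = -174.806°.

latitude -76.085°, longitude -174.806°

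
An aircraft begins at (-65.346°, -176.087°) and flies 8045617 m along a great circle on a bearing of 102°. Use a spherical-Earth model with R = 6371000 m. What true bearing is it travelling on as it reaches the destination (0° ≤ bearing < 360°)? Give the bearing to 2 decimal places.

final bearing 25.91°

Angular distance δ = d/R = 8045617 / 6371000 = 1.262850 rad.
With φ₁ = -65.346° = -1.140503 rad and θ = 102° = 1.780236 rad:
sin φ₂ = sin φ₁ cos δ + cos φ₁ sin δ cos θ = (-0.908843)(0.303102) + (0.417138)(0.952958)(-0.207912) = -0.358120
φ₂ = asin(-0.358120) = -0.366254 rad = -20.985°.
Δλ = atan2( sin θ sin δ cos φ₁ , cos δ − sin φ₁ sin φ₂ ) = atan2(0.388828, -0.022373) = 1.628273 rad = 93.293°.
λ₂ = -176.087° + 93.293° = -82.794°.
The forward bearing on arrival equals the back-azimuth from the destination plus 180°.
Back-azimuth from P₂ (-20.98°, -82.79°) to P₁ (-65.35°, -176.09°), with Δλ' = λ₁ − λ₂ = -93.29°: atan2( sin Δλ' cos φ₁ , cos φ₂ sin φ₁ − sin φ₂ cos φ₁ cos Δλ' ) = 205.91°.
Final bearing = (205.91° + 180°) mod 360° = 25.91°.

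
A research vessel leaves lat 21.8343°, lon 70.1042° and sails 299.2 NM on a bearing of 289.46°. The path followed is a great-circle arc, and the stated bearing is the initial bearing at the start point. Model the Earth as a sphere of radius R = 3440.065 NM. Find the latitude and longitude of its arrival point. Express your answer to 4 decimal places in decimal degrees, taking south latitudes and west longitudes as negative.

The arc subtends δ = 299.2/3440.065 = 0.086975 rad at the centre.
Start latitude φ₁ = 0.381080 rad; initial bearing θ = 5.052030 rad.
Destination latitude: φ₂ = arcsin( sin φ₁ cos δ + cos φ₁ sin δ cos θ ) = arcsin(0.397381) = 23.4145°.
For the longitude increment, Δλ = atan2( sin θ sin δ cos φ₁, cos δ − sin φ₁ sin φ₂ ) = atan2(-0.076028, 0.848425) = -5.1206°.
λ₂ = 70.1042° + -5.1206° = 64.9836°.

latitude 23.4145°, longitude 64.9836°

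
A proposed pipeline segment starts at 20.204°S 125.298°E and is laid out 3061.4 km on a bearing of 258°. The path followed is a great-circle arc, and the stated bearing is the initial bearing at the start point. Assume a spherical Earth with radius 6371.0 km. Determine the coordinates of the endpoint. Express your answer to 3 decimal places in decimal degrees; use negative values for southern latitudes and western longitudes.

Angular distance δ = d/R = 3061.4 / 6371 = 0.480521 rad.
Start latitude φ₁ = -0.352626 rad; initial bearing θ = 4.502949 rad.
Applying the spherical law of cosines for sides, sin φ₂ = sin φ₁ cos δ + cos φ₁ sin δ cos θ = -0.396445, so φ₂ = -23.356°.
Δλ = atan2( sin θ sin δ cos φ₁ , cos δ − sin φ₁ sin φ₂ ) = atan2(-0.424320, 0.749837) = -0.514955 rad = -29.505°.
λ₂ = λ₁ + Δλ = 95.793°.

latitude -23.356°, longitude 95.793°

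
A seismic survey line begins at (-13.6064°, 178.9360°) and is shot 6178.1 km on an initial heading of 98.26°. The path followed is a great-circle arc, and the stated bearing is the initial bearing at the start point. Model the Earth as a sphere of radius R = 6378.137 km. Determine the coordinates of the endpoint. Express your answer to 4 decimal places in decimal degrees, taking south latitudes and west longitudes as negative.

latitude -14.3784°, longitude -123.7187°

Central angle δ = d/R = 0.968637 rad.
Start latitude φ₁ = -0.237476 rad; initial bearing θ = 1.714961 rad.
Applying the spherical law of cosines for sides, sin φ₂ = sin φ₁ cos δ + cos φ₁ sin δ cos θ = -0.248325, so φ₂ = -14.3784°.
For the longitude increment, Δλ = atan2( sin θ sin δ cos φ₁, cos δ − sin φ₁ sin φ₂ ) = atan2(0.792676, 0.508005) = 57.3453°.
λ₂ = 178.9360° + 57.3453° = 236.2813°, normalized to (−180°, 180°] → -123.7187°.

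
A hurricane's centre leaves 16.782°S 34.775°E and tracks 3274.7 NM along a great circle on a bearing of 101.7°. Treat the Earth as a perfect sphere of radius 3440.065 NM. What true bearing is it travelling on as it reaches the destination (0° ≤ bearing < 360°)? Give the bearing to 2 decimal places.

final bearing 82.55°

Central angle δ = d/R = 0.951930 rad.
Start latitude φ₁ = -0.292901 rad; initial bearing θ = 1.775000 rad.
Applying the spherical law of cosines for sides, sin φ₂ = sin φ₁ cos δ + cos φ₁ sin δ cos θ = -0.325639, so φ₂ = -19.004°.
For the longitude increment, Δλ = atan2( sin θ sin δ cos φ₁, cos δ − sin φ₁ sin φ₂ ) = atan2(0.763643, 0.486090) = 57.522°.
Hence λ₂ = 34.775° + 57.522° = 92.297°.
The forward bearing on arrival equals the back-azimuth from the destination plus 180°.
Back-azimuth from P₂ (-19.00°, 92.30°) to P₁ (-16.78°, 34.77°), with Δλ' = λ₁ − λ₂ = -57.52°: atan2( sin Δλ' cos φ₁ , cos φ₂ sin φ₁ − sin φ₂ cos φ₁ cos Δλ' ) = 262.55°.
Final bearing = (262.55° + 180°) mod 360° = 82.55°.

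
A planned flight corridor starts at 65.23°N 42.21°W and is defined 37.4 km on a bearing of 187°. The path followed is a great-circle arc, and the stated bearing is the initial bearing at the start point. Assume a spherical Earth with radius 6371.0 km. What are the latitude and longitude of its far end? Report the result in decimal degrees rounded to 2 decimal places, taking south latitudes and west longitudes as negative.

latitude 64.90°, longitude -42.31°

Central angle δ = d/R = 0.005870 rad.
With φ₁ = 65.23° = 1.138478 rad and θ = 187° = 3.263766 rad:
Applying the spherical law of cosines for sides, sin φ₂ = sin φ₁ cos δ + cos φ₁ sin δ cos θ = 0.905540, so φ₂ = 64.90°.
Then Δλ = atan2(-0.000300, 0.177755) = -0.001686 rad, from sin θ sin δ cos φ₁ over cos δ − sin φ₁ sin φ₂.
λ₂ = -42.21° + -0.10° = -42.31°.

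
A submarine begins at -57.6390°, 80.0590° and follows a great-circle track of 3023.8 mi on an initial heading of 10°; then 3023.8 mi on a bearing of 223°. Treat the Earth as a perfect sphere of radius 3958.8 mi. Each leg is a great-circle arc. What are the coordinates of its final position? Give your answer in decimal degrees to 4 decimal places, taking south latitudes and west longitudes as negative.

latitude -41.8857°, longitude 47.8574°

Apply the spherical direct solution leg by leg, carrying full precision between legs.
Leg 1: from (-57.6390°, 80.0590°), δ = 3023.8/3958.8 = 0.763817 rad, θ = 10° → φ = -14.2077°, λ = 87.1762°.
Leg 2: from (-14.2077°, 87.1762°), δ = 3023.8/3958.8 = 0.763817 rad, θ = 223° → φ = -41.8857°, λ = 47.8574°.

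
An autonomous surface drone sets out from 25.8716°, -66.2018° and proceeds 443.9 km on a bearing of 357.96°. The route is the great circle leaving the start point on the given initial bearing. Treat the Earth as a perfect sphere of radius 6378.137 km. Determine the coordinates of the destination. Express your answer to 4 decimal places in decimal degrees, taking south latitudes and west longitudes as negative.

latitude 29.8566°, longitude -66.3653°

δ = 443.9/6378.137 = 0.069597 rad (3.9876°).
Start latitude φ₁ = 0.451545 rad; initial bearing θ = 6.247581 rad.
sin φ₂ = sin φ₁ cos δ + cos φ₁ sin δ cos θ = (0.436356)(0.997579) + (0.899774)(0.069541)(0.999366) = 0.497831
φ₂ = asin(0.497831) = 0.521096 rad = 29.8566°.
For the longitude increment, Δλ = atan2( sin θ sin δ cos φ₁, cos δ − sin φ₁ sin φ₂ ) = atan2(-0.002227, 0.780348) = -0.1635°.
λ₂ = -66.2018° + -0.1635° = -66.3653°.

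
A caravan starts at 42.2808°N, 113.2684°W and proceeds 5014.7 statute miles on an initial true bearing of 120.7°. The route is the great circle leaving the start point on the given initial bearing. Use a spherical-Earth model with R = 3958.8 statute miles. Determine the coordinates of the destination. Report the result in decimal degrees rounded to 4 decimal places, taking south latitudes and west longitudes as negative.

The arc subtends δ = 5014.7/3958.8 = 1.266722 rad at the centre.
With φ₁ = 42.2808° = 0.737939 rad and θ = 120.7° = 2.106612 rad:
Destination latitude: φ₂ = arcsin( sin φ₁ cos δ + cos φ₁ sin δ cos θ ) = arcsin(-0.158968) = -9.1470°.
Then Δλ = atan2(0.606983, 0.406358) = 0.980854 rad, from sin θ sin δ cos φ₁ over cos δ − sin φ₁ sin φ₂.
λ₂ = -113.2684° + 56.1988° = -57.0696°.

latitude -9.1470°, longitude -57.0696°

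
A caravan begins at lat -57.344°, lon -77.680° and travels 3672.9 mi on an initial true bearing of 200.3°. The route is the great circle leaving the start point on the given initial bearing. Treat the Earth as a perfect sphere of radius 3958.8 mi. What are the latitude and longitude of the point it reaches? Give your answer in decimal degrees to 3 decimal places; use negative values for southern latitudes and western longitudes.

latitude -65.483°, longitude 144.317°

The arc subtends δ = 3672.9/3958.8 = 0.927781 rad at the centre.
Converting: φ₁ = -1.000842 rad, θ = 3.495894 rad.
sin φ₂ = sin φ₁ cos δ + cos φ₁ sin δ cos θ = (-0.841925)(0.599611) + (0.539594)(0.800291)(-0.937889) = -0.909839
φ₂ = asin(-0.909839) = -1.142895 rad = -65.483°.
Then Δλ = atan2(-0.149818, -0.166405) = -2.408600 rad, from sin θ sin δ cos φ₁ over cos δ − sin φ₁ sin φ₂.
λ₂ = -77.680° + -138.003° = -215.683°, normalized to (−180°, 180°] → 144.317°.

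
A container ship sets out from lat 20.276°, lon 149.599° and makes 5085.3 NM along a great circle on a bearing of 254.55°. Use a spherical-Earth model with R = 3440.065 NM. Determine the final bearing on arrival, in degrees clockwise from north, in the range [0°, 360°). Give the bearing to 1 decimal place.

The arc subtends δ = 5085.3/3440.065 = 1.478257 rad at the centre.
Converting: φ₁ = 0.353883 rad, θ = 4.442736 rad.
Destination latitude: φ₂ = arcsin( sin φ₁ cos δ + cos φ₁ sin δ cos θ ) = arcsin(-0.216798) = -12.521°.
For the longitude increment, Δλ = atan2( sin θ sin δ cos φ₁, cos δ − sin φ₁ sin φ₂ ) = atan2(-0.900268, 0.167537) = -79.458°.
Hence λ₂ = 149.599° + -79.458° = 70.141°.
The forward bearing on arrival equals the back-azimuth from the destination plus 180°.
Back-azimuth from P₂ (-12.5°, 70.1°) to P₁ (20.3°, 149.6°), with Δλ' = λ₁ − λ₂ = 79.5°: atan2( sin Δλ' cos φ₁ , cos φ₂ sin φ₁ − sin φ₂ cos φ₁ cos Δλ' ) = 67.8°.
Final bearing = (67.8° + 180°) mod 360° = 247.8°.

final bearing 247.8°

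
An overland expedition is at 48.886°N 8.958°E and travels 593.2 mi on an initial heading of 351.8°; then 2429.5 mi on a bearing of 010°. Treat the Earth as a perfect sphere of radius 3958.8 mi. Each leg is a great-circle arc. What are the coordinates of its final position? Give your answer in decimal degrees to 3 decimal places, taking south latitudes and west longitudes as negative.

Apply the spherical direct solution leg by leg, carrying full precision between legs.
Leg 1: from (48.886°, 8.958°), δ = 593.2/3958.8 = 0.149843 rad, θ = 351.8° → φ = 57.365°, λ = 6.695°.
Leg 2: from (57.365°, 6.695°), δ = 2429.5/3958.8 = 0.613696 rad, θ = 10° → φ = 83.885°, λ = 116.858°.

latitude 83.885°, longitude 116.858°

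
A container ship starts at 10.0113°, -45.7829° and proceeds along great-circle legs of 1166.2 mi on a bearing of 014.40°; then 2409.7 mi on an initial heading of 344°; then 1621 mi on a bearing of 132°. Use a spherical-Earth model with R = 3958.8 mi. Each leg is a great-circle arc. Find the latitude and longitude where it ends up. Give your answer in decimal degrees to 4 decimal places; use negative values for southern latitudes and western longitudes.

Apply the spherical direct solution leg by leg, carrying full precision between legs.
Leg 1: from (10.0113°, -45.7829°), δ = 1166.2/3958.8 = 0.294584 rad, θ = 14.4° → φ = 26.3141°, λ = -41.1626°.
Leg 2: from (26.3141°, -41.1626°), δ = 2409.7/3958.8 = 0.608695 rad, θ = 344° → φ = 58.9109°, λ = -58.9342°.
Leg 3: from (58.9109°, -58.9342°), δ = 1621/3958.8 = 0.409468 rad, θ = 132° → φ = 40.3920°, λ = -36.0756°.

latitude 40.3920°, longitude -36.0756°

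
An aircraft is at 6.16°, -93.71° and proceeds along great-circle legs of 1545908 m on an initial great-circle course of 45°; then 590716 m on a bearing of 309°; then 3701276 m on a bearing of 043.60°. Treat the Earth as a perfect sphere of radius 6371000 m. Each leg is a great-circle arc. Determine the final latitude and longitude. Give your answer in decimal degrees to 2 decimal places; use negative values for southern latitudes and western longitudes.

latitude 40.51°, longitude -58.05°

Apply the spherical direct solution leg by leg, carrying full precision between legs.
Leg 1: from (6.16°, -93.71°), δ = 1545908/6371000 = 0.242648 rad, θ = 45° → φ = 15.85°, λ = -83.54°.
Leg 2: from (15.85°, -83.54°), δ = 590716/6371000 = 0.092720 rad, θ = 309° → φ = 19.14°, λ = -87.91°.
Leg 3: from (19.14°, -87.91°), δ = 3701276/6371000 = 0.580957 rad, θ = 43.6° → φ = 40.51°, λ = -58.05°.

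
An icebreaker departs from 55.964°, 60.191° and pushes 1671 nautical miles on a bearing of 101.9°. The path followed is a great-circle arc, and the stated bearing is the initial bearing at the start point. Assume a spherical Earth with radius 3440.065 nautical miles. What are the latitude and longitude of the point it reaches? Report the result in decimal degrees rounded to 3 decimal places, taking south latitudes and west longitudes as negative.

latitude 42.761°, longitude 98.670°

δ = 1671/3440.065 = 0.485747 rad (27.8312°).
Start latitude φ₁ = 0.976756 rad; initial bearing θ = 1.778491 rad.
sin φ₂ = sin φ₁ cos δ + cos φ₁ sin δ cos θ = (0.828686)(0.884327) + (0.559714)(0.466869)(-0.206204) = 0.678945
φ₂ = asin(0.678945) = 0.746325 rad = 42.761°.
For the longitude increment, Δλ = atan2( sin θ sin δ cos φ₁, cos δ − sin φ₁ sin φ₂ ) = atan2(0.255697, 0.321694) = 38.479°.
λ₂ = 60.191° + 38.479° = 98.670°.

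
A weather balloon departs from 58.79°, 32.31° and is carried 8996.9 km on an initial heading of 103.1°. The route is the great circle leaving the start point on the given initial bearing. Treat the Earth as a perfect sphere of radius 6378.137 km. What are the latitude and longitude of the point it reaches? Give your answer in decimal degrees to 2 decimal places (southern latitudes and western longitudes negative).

latitude 1.17°, longitude 106.40°

Angular distance δ = d/R = 8996.9 / 6378.137 = 1.410584 rad.
Start latitude φ₁ = 1.026079 rad; initial bearing θ = 1.799434 rad.
sin φ₂ = sin φ₁ cos δ + cos φ₁ sin δ cos θ = (0.855274)(0.159528) + (0.518176)(0.987193)(-0.226651) = 0.020498
φ₂ = asin(0.020498) = 0.020500 rad = 1.17°.
Then Δλ = atan2(0.498228, 0.141996) = 1.293156 rad, from sin θ sin δ cos φ₁ over cos δ − sin φ₁ sin φ₂.
λ₂ = λ₁ + Δλ = 106.40°.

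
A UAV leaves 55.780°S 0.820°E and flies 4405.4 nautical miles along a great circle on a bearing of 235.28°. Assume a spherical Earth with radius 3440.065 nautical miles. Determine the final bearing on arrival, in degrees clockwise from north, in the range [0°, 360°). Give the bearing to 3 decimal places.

Angular distance δ = d/R = 4405.4 / 3440.065 = 1.280615 rad.
With φ₁ = -55.780° = -0.973545 rad and θ = 235.28° = 4.106411 rad:
sin φ₂ = sin φ₁ cos δ + cos φ₁ sin δ cos θ = (-0.826884)(0.286126) + (0.562372)(0.958192)(-0.569566) = -0.543510
φ₂ = asin(-0.543510) = -0.574613 rad = -32.923°.
Δλ = atan2( sin θ sin δ cos φ₁ , cos δ − sin φ₁ sin φ₂ ) = atan2(-0.442914, -0.163294) = -1.924016 rad = -110.238°.
Hence λ₂ = 0.820° + -110.238° = -109.418°.
The forward bearing on arrival equals the back-azimuth from the destination plus 180°.
Back-azimuth from P₂ (-32.923°, -109.418°) to P₁ (-55.780°, 0.820°), with Δλ' = λ₁ − λ₂ = 110.238°: atan2( sin Δλ' cos φ₁ , cos φ₂ sin φ₁ − sin φ₂ cos φ₁ cos Δλ' ) = 146.587°.
Final bearing = (146.587° + 180°) mod 360° = 326.587°.

final bearing 326.587°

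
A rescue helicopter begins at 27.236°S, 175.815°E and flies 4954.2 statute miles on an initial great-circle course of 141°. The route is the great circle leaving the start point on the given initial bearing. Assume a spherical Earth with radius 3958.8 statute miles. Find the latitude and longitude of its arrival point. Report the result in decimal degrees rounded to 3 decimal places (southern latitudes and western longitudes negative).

Angular distance δ = d/R = 4954.2 / 3958.8 = 1.251440 rad.
Start latitude φ₁ = -0.475358 rad; initial bearing θ = 2.460914 rad.
sin φ₂ = sin φ₁ cos δ + cos φ₁ sin δ cos θ = (-0.457657)(0.313956) + (0.889129)(0.949438)(-0.777146) = -0.799729
φ₂ = asin(-0.799729) = -0.926844 rad = -53.104°.
Then Δλ = atan2(0.531255, -0.052046) = 1.668452 rad, from sin θ sin δ cos φ₁ over cos δ − sin φ₁ sin φ₂.
λ₂ = 175.815° + 95.595° = 271.410°, normalized to (−180°, 180°] → -88.590°.

latitude -53.104°, longitude -88.590°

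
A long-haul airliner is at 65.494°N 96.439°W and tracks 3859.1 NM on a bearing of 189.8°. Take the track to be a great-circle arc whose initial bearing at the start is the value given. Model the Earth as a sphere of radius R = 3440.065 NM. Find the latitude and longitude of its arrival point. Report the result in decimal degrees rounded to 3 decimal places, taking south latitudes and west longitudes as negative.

latitude 1.532°, longitude -105.263°

δ = 3859.1/3440.065 = 1.121810 rad (64.2750°).
Converting: φ₁ = 1.143086 rad, θ = 3.312635 rad.
Destination latitude: φ₂ = arcsin( sin φ₁ cos δ + cos φ₁ sin δ cos θ ) = arcsin(0.026727) = 1.532°.
For the longitude increment, Δλ = atan2( sin θ sin δ cos φ₁, cos δ − sin φ₁ sin φ₂ ) = atan2(-0.063604, 0.409733) = -8.824°.
λ₂ = -96.439° + -8.824° = -105.263°.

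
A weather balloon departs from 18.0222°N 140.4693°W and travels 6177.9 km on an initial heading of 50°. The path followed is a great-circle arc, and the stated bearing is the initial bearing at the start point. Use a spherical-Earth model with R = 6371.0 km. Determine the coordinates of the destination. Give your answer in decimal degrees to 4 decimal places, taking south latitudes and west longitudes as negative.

latitude 42.7717°, longitude -81.0809°

Central angle δ = d/R = 0.969691 rad.
Start latitude φ₁ = 0.314547 rad; initial bearing θ = 0.872665 rad.
sin φ₂ = sin φ₁ cos δ + cos φ₁ sin δ cos θ = (0.309385)(0.565555) + (0.950937)(0.824711)(0.642788) = 0.679079
φ₂ = asin(0.679079) = 0.746507 rad = 42.7717°.
Then Δλ = atan2(0.600769, 0.355457) = 1.036524 rad, from sin θ sin δ cos φ₁ over cos δ − sin φ₁ sin φ₂.
λ₂ = -140.4693° + 59.3884° = -81.0809°.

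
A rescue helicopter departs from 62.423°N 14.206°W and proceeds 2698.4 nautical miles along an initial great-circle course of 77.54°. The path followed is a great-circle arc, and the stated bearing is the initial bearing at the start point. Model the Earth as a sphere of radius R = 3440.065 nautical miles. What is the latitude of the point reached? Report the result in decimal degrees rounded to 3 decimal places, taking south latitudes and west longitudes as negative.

latitude 44.263°

Angular distance δ = d/R = 2698.4 / 3440.065 = 0.784404 rad.
With φ₁ = 62.423° = 1.089487 rad and θ = 77.54° = 1.353328 rad:
Applying the spherical law of cosines for sides, sin φ₂ = sin φ₁ cos δ + cos φ₁ sin δ cos θ = 0.697953, so φ₂ = 44.263°.
Δλ = atan2( sin θ sin δ cos φ₁ , cos δ − sin φ₁ sin φ₂ ) = atan2(0.319320, 0.089152) = 1.298537 rad = 74.401°.
λ₂ = λ₁ + Δλ = 60.195°.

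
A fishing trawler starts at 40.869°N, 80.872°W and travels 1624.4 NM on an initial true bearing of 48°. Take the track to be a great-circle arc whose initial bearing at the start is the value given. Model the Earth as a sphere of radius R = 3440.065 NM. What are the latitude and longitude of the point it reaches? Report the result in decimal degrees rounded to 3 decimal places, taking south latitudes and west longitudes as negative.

latitude 54.378°, longitude -45.396°

δ = 1624.4/3440.065 = 0.472200 rad (27.0551°).
With φ₁ = 40.869° = 0.713299 rad and θ = 48° = 0.837758 rad:
sin φ₂ = sin φ₁ cos δ + cos φ₁ sin δ cos θ = (0.654332)(0.890570) + (0.756208)(0.454847)(0.669131) = 0.812881
φ₂ = asin(0.812881) = 0.949082 rad = 54.378°.
Δλ = atan2( sin θ sin δ cos φ₁ , cos δ − sin φ₁ sin φ₂ ) = atan2(0.255611, 0.358676) = 0.619167 rad = 35.476°.
Hence λ₂ = -80.872° + 35.476° = -45.396°.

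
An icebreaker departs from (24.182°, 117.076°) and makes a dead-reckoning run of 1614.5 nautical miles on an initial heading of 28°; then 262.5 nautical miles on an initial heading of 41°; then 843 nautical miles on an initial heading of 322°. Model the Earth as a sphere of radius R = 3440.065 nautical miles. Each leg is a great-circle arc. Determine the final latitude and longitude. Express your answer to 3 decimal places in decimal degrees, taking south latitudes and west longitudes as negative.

latitude 60.072°, longitude 122.215°

Apply the spherical direct solution leg by leg, carrying full precision between legs.
Leg 1: from (24.182°, 117.076°), δ = 1614.5/3440.065 = 0.469323 rad, θ = 28° → φ = 46.856°, λ = 135.166°.
Leg 2: from (46.856°, 135.166°), δ = 262.5/3440.065 = 0.076307 rad, θ = 41° → φ = 50.073°, λ = 139.635°.
Leg 3: from (50.073°, 139.635°), δ = 843/3440.065 = 0.245054 rad, θ = 322° → φ = 60.072°, λ = 122.215°.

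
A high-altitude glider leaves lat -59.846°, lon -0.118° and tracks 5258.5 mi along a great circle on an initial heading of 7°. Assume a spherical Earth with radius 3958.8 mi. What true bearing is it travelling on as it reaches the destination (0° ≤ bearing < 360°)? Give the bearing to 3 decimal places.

δ = 5258.5/3958.8 = 1.328307 rad (76.1064°).
Start latitude φ₁ = -1.044510 rad; initial bearing θ = 0.122173 rad.
Destination latitude: φ₂ = arcsin( sin φ₁ cos δ + cos φ₁ sin δ cos θ ) = arcsin(0.276368) = 16.044°.
Δλ = atan2( sin θ sin δ cos φ₁ , cos δ − sin φ₁ sin φ₂ ) = atan2(0.059427, 0.479090) = 0.123411 rad = 7.071°.
Hence λ₂ = -0.118° + 7.071° = 6.953°.
The forward bearing on arrival equals the back-azimuth from the destination plus 180°.
Back-azimuth from P₂ (16.044°, 6.953°) to P₁ (-59.846°, -0.118°), with Δλ' = λ₁ − λ₂ = -7.071°: atan2( sin Δλ' cos φ₁ , cos φ₂ sin φ₁ − sin φ₂ cos φ₁ cos Δλ' ) = 183.652°.
Final bearing = (183.652° + 180°) mod 360° = 3.652°.

final bearing 3.652°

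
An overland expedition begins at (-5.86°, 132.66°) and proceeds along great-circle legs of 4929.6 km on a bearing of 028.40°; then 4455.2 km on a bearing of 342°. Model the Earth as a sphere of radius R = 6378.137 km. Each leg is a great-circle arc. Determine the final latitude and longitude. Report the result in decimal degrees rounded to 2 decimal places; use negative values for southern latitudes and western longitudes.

latitude 68.05°, longitude 123.74°

Apply the spherical direct solution leg by leg, carrying full precision between legs.
Leg 1: from (-5.86°, 132.66°), δ = 4929.6/6378.137 = 0.772890 rad, θ = 28.4° → φ = 32.54°, λ = 155.86°.
Leg 2: from (32.54°, 155.86°), δ = 4455.2/6378.137 = 0.698511 rad, θ = 342° → φ = 68.05°, λ = 123.74°.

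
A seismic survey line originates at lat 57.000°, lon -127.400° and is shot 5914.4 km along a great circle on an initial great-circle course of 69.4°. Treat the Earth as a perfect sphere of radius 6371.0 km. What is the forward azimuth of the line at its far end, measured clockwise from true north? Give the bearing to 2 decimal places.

final bearing 137.51°

δ = 5914.4/6371 = 0.928332 rad (53.1895°).
Start latitude φ₁ = 0.994838 rad; initial bearing θ = 1.211259 rad.
Destination latitude: φ₂ = arcsin( sin φ₁ cos δ + cos φ₁ sin δ cos θ ) = arcsin(0.655927) = 40.990°.
Then Δλ = atan2(0.408168, 0.049064) = 1.451166 rad, from sin θ sin δ cos φ₁ over cos δ − sin φ₁ sin φ₂.
Hence λ₂ = -127.400° + 83.146° = -44.254°.
The forward bearing on arrival equals the back-azimuth from the destination plus 180°.
Back-azimuth from P₂ (40.99°, -44.25°) to P₁ (57.00°, -127.40°), with Δλ' = λ₁ − λ₂ = -83.15°: atan2( sin Δλ' cos φ₁ , cos φ₂ sin φ₁ − sin φ₂ cos φ₁ cos Δλ' ) = 317.51°.
Final bearing = (317.51° + 180°) mod 360° = 137.51°.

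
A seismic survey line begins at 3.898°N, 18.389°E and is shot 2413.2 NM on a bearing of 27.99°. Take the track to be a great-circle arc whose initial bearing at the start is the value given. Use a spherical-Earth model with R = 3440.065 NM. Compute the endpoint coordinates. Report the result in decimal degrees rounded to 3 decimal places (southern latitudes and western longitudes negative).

δ = 2413.2/3440.065 = 0.701498 rad (40.1929°).
Converting: φ₁ = 0.068033 rad, θ = 0.488518 rad.
sin φ₂ = sin φ₁ cos δ + cos φ₁ sin δ cos θ = (0.067980)(0.763876) + (0.997687)(0.645363)(0.883030) = 0.620485
φ₂ = asin(0.620485) = 0.669361 rad = 38.352°.
Δλ = atan2( sin θ sin δ cos φ₁ , cos δ − sin φ₁ sin φ₂ ) = atan2(0.302179, 0.721695) = 0.396529 rad = 22.719°.
λ₂ = 18.389° + 22.719° = 41.108°.

latitude 38.352°, longitude 41.108°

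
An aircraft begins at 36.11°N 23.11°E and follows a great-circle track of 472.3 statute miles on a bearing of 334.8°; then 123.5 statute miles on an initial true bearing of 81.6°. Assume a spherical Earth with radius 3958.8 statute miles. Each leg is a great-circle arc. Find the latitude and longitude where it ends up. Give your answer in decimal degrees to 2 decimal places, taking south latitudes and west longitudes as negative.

latitude 42.47°, longitude 21.58°

Apply the spherical direct solution leg by leg, carrying full precision between legs.
Leg 1: from (36.11°, 23.11°), δ = 472.3/3958.8 = 0.119304 rad, θ = 334.8° → φ = 42.23°, λ = 19.19°.
Leg 2: from (42.23°, 19.19°), δ = 123.5/3958.8 = 0.031196 rad, θ = 81.6° → φ = 42.47°, λ = 21.58°.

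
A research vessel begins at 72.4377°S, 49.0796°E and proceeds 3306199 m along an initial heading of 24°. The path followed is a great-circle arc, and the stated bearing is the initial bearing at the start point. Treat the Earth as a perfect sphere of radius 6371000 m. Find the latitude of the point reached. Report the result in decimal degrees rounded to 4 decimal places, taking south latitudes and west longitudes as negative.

δ = 3306199/6371000 = 0.518945 rad (29.7334°).
With φ₁ = -72.4377° = -1.264276 rad and θ = 24° = 0.418879 rad:
Destination latitude: φ₂ = arcsin( sin φ₁ cos δ + cos φ₁ sin δ cos θ ) = arcsin(-0.691154) = -43.7215°.
For the longitude increment, Δλ = atan2( sin θ sin δ cos φ₁, cos δ − sin φ₁ sin φ₂ ) = atan2(0.060870, 0.209404) = 16.2081°.
λ₂ = λ₁ + Δλ = 65.2877°.

latitude -43.7215°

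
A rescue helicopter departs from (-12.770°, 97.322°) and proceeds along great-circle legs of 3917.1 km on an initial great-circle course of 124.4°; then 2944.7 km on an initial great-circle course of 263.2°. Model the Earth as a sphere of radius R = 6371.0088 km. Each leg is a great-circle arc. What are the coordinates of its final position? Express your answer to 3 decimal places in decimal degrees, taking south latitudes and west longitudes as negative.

Apply the spherical direct solution leg by leg, carrying full precision between legs.
Leg 1: from (-12.770°, 97.322°), δ = 3917.1/6371.0088 = 0.614832 rad, θ = 124.4° → φ = -29.893°, λ = 130.619°.
Leg 2: from (-29.893°, 130.619°), δ = 2944.7/6371.0088 = 0.462203 rad, θ = 263.2° → φ = -29.463°, λ = 100.052°.

latitude -29.463°, longitude 100.052°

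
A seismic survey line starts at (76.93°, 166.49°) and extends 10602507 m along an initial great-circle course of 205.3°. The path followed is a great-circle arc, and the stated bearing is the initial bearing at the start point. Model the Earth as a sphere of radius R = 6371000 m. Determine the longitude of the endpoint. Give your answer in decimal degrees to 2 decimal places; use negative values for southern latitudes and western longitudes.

longitude 140.05°

Angular distance δ = d/R = 10602507 / 6371000 = 1.664183 rad.
Start latitude φ₁ = 1.342682 rad; initial bearing θ = 3.583161 rad.
sin φ₂ = sin φ₁ cos δ + cos φ₁ sin δ cos θ = (0.974095)(-0.093251) + (0.226141)(0.995643)(-0.904083) = -0.294394
φ₂ = asin(-0.294394) = -0.298822 rad = -17.12°.
Then Δλ = atan2(-0.096222, 0.193517) = -0.461427 rad, from sin θ sin δ cos φ₁ over cos δ − sin φ₁ sin φ₂.
λ₂ = 166.49° + -26.44° = 140.05°.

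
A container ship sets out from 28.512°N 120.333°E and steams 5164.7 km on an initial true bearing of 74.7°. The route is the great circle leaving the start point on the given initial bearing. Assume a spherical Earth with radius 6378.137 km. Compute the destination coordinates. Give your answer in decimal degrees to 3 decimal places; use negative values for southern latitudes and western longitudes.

latitude 29.809°, longitude 173.939°

The arc subtends δ = 5164.7/6378.137 = 0.809751 rad at the centre.
Converting: φ₁ = 0.497628 rad, θ = 1.303761 rad.
Applying the spherical law of cosines for sides, sin φ₂ = sin φ₁ cos δ + cos φ₁ sin δ cos θ = 0.497114, so φ₂ = 29.809°.
Then Δλ = atan2(0.613741, 0.452385) = 0.935605 rad, from sin θ sin δ cos φ₁ over cos δ − sin φ₁ sin φ₂.
Hence λ₂ = 120.333° + 53.606° = 173.939°.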